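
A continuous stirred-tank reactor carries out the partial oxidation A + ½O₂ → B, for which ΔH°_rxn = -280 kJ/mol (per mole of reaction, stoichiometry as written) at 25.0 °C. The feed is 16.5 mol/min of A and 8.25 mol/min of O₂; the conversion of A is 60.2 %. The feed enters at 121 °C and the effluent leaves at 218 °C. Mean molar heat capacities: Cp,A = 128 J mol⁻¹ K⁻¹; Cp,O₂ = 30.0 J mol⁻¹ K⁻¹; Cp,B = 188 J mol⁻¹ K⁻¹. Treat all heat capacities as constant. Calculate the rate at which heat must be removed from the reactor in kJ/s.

Q_out = 41.1 kJ/s

Extent of reaction ξ = 0.602 × 16.5 = 9.933 mol/min
Reaction term: ξ·ΔH°_rxn = 9.933 × -280 = -2781.2 kJ/min
Sensible, feed 121→25 °C: -226.51 kJ/min
Outlet flows (mol/min): A 6.567, O₂ 3.2835, B 9.933
Sensible, products 25→218 °C: 541.65 kJ/min
Q = ΔH = -2466.1 kJ/min = -41.102 kW
Heat removed = 41.102 kJ/s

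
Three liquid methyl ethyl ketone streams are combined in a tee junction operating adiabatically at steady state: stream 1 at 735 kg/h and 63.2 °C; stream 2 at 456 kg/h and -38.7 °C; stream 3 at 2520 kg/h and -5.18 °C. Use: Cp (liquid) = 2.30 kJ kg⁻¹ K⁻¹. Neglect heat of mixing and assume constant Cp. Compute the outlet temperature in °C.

No heat crosses the boundary, so H_out = H_in.
T_out = Σ ṁᵢCp,ᵢTᵢ / Σ ṁᵢCp,ᵢ
      = 36228 / 8535.3 = 4.2445 °C

T_out = 4.24 °C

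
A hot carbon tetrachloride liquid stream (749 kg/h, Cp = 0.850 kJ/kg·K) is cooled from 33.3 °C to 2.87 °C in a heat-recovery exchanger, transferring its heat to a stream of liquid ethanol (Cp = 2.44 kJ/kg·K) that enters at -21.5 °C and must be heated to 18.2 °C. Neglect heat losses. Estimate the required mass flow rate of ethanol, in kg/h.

ṁ_c = 200 kg/h

Heat released by hot stream: Q = 749 × 0.850 × (33.3 − 2.87) = 19373 kJ/h
Energy balance on cold side (adiabatic exchanger): Q = ṁ_c·Cp_c·(T_c,out − T_c,in)
ṁ_c = 19373 / [2.44 × (18.2 − -21.5)] = 200 kg/h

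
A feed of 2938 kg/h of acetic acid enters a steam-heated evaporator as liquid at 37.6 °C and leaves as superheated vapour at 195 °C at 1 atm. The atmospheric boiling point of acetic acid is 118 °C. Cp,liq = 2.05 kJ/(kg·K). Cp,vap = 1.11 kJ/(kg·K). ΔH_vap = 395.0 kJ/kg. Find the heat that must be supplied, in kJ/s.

liquid 37.6→118 °C: 164.82 kJ/kg
vaporisation at 118 °C: 395 kJ/kg
vapour 118→195 °C: 85.47 kJ/kg
Δh = 164.82 + 395 + 85.47 = 645.29 kJ/kg
Q = ṁ·Δh = 2938 kg/h × 645.29 kJ/kg = 1.8959e+06 kJ/h
|Q| = 526.63 kW

Q = 527 kJ/s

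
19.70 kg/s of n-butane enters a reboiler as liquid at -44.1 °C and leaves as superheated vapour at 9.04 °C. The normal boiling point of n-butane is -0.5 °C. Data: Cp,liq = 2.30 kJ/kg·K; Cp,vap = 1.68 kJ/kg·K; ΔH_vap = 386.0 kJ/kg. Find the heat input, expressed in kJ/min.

Q = 594000 kJ/min

liquid -44.1→-0.5 °C: 100.28 kJ/kg
vaporisation at -0.5 °C: 386 kJ/kg
vapour -0.5→9.04 °C: 16.027 kJ/kg
Δh = 100.28 + 386 + 16.027 = 502.31 kJ/kg
Q = ṁ·Δh = 19.70 kg/s × 502.31 kJ/kg = 9895.5 kJ/s
|Q| = 9895.5 kW = 593730 kJ/min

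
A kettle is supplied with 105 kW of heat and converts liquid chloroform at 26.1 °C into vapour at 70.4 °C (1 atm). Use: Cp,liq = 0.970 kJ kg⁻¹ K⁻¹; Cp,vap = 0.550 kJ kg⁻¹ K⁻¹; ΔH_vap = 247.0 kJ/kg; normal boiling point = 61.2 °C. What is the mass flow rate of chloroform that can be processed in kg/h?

ṁ = 1320 kg/h

Δh = 0.970×(61.2−26.1) + 247.0 + 0.550×(70.4−61.2) = 286.11 kJ/kg
Q = 105 kW = 105 kJ/s = 378000 kJ/h
ṁ = Q/Δh = 378000 / 286.11 = 1321.2 kg/h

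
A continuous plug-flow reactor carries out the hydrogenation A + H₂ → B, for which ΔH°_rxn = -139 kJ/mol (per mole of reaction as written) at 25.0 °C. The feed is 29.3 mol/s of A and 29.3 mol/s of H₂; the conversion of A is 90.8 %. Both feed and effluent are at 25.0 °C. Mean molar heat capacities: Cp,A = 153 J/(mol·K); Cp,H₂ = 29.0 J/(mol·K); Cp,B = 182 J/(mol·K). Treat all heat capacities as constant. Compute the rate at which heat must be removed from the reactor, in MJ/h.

Extent of reaction ξ = 0.908 × 29.3 = 26.604 mol/s
Reaction term: ξ·ΔH°_rxn = 26.604 × -139 = -3698 kJ/s
Q = ΔH = -3698 kJ/s = -3698 kW
Heat removed = 13313 MJ/h

Q_out = 13300 MJ/h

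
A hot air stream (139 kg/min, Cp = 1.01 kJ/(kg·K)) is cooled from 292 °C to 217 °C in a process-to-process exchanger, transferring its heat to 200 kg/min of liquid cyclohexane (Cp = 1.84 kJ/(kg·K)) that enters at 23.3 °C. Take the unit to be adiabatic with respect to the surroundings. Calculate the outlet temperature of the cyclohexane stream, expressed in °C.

Heat released by hot stream: Q = 139 × 1.01 × (292 − 217) = 10529 kJ/min
Energy balance on cold side (adiabatic exchanger): Q = ṁ_c·Cp_c·(T_c,out − T_c,in)
T_c,out = 23.3 + 10529/(200 × 1.84) = 51.912 °C

T_c,out = 51.9 °C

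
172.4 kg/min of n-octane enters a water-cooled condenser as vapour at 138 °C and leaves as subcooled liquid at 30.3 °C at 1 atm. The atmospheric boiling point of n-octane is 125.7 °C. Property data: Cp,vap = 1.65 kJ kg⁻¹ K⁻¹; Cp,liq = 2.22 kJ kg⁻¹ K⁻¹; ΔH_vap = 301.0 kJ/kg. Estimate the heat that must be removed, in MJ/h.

Q_c = 5510 MJ/h

vapour 138→125.7 °C: -20.295 kJ/kg
condensation at 125.7 °C: -301 kJ/kg
liquid 125.7→30.3 °C: -211.79 kJ/kg
Δh = -20.295 + -301 + -211.79 = -533.08 kJ/kg
Q = ṁ·Δh = 172.4 kg/min × -533.08 kJ/kg = -91904 kJ/min
|Q| = 1531.7 kW = 5514.2 MJ/h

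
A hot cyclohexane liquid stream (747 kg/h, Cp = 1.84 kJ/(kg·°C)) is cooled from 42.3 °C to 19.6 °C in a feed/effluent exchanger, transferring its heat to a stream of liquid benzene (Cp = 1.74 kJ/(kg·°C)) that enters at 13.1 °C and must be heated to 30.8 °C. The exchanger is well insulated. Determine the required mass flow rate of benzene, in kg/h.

Heat released by hot stream: Q = 747 × 1.84 × (42.3 − 19.6) = 31201 kJ/h
Energy balance on cold side (adiabatic exchanger): Q = ṁ_c·Cp_c·(T_c,out − T_c,in)
ṁ_c = 31201 / [1.74 × (30.8 − 13.1)] = 1013.1 kg/h

ṁ_c = 1010 kg/h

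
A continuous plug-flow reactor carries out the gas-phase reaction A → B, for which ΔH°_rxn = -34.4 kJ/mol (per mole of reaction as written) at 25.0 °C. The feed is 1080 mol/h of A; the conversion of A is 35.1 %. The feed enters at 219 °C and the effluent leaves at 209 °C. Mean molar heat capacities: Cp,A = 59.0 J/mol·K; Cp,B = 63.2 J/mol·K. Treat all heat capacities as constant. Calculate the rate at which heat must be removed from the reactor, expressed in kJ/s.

Q_out = 3.72 kJ/s

Extent of reaction ξ = 0.351 × 1080 = 379.08 mol/h
Reaction term: ξ·ΔH°_rxn = 379.08 × -34.4 = -13040 kJ/h
Sensible, feed 219→25 °C: -12362 kJ/h
Outlet flows (mol/h): A 700.92, B 379.08
Sensible, products 25→209 °C: 12017 kJ/h
Q = ΔH = -13385 kJ/h = -3.7179 kW
Heat removed = 3.7179 kJ/s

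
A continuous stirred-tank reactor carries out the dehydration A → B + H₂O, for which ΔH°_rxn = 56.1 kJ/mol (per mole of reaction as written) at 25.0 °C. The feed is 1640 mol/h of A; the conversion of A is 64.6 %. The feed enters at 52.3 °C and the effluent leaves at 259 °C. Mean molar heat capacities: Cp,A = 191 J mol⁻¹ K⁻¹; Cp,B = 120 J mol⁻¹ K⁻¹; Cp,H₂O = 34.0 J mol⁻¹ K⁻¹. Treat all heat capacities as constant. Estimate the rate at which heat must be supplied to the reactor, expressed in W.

Extent of reaction ξ = 0.646 × 1640 = 1059.4 mol/h
Reaction term: ξ·ΔH°_rxn = 1059.4 × 56.1 = 59435 kJ/h
Sensible, feed 52.3→25 °C: -8551.5 kJ/h
Outlet flows (mol/h): A 580.56, B 1059.4, H₂O 1059.4
Sensible, products 25→259 °C: 64126 kJ/h
Q = ΔH = 115010 kJ/h = 31.947 kW
Heat supplied = 31947 W

Q_in = 31900 W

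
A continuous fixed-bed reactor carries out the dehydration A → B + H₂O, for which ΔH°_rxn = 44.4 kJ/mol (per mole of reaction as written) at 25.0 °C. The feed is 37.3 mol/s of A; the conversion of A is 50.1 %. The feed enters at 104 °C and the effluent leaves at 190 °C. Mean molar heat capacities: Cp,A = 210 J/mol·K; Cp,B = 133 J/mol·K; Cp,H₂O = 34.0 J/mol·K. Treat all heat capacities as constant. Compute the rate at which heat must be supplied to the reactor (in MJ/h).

Q_in = 4930 MJ/h

Extent of reaction ξ = 0.501 × 37.3 = 18.687 mol/s
Reaction term: ξ·ΔH°_rxn = 18.687 × 44.4 = 829.72 kJ/s
Sensible, feed 104→25 °C: -618.81 kJ/s
Outlet flows (mol/s): A 18.613, B 18.687, H₂O 18.687
Sensible, products 25→190 °C: 1159.9 kJ/s
Q = ΔH = 1370.8 kJ/s = 1370.8 kW
Heat supplied = 4934.8 MJ/h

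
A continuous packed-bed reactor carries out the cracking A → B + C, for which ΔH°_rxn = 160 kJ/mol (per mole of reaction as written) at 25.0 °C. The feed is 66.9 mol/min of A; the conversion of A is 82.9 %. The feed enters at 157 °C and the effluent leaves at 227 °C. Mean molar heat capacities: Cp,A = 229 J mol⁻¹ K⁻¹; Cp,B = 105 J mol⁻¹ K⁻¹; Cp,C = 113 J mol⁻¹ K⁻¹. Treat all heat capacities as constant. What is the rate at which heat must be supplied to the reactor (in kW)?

Q_in = 164 kW

Extent of reaction ξ = 0.829 × 66.9 = 55.46 mol/min
Reaction term: ξ·ΔH°_rxn = 55.46 × 160 = 8873.6 kJ/min
Sensible, feed 157→25 °C: -2022.3 kJ/min
Outlet flows (mol/min): A 11.44, B 55.46, C 55.46
Sensible, products 25→227 °C: 2971.4 kJ/min
Q = ΔH = 9822.8 kJ/min = 163.71 kW
Heat supplied = 163.71 kW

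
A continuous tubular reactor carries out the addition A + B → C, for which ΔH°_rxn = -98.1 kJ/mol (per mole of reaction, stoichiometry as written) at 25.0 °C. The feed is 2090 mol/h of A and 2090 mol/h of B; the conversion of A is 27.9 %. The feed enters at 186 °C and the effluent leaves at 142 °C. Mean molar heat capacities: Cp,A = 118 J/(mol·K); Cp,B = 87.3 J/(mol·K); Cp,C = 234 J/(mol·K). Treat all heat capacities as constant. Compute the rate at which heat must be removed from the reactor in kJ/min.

Q_out = 1240 kJ/min

Extent of reaction ξ = 0.279 × 2090 = 583.11 mol/h
Reaction term: ξ·ΔH°_rxn = 583.11 × -98.1 = -57203 kJ/h
Sensible, feed 186→25 °C: -69081 kJ/h
Outlet flows (mol/h): A 1506.9, B 1506.9, C 583.11
Sensible, products 25→142 °C: 52160 kJ/h
Q = ΔH = -74124 kJ/h = -20.59 kW
Heat removed = 1235.4 kJ/min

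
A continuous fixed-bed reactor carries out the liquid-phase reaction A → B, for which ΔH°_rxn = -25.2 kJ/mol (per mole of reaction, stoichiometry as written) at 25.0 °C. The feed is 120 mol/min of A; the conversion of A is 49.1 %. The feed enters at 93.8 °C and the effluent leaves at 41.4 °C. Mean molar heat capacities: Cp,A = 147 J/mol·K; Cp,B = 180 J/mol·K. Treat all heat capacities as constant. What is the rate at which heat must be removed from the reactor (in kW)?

Q_out = 39.6 kW

Extent of reaction ξ = 0.491 × 120 = 58.92 mol/min
Reaction term: ξ·ΔH°_rxn = 58.92 × -25.2 = -1484.8 kJ/min
Sensible, feed 93.8→25 °C: -1213.6 kJ/min
Outlet flows (mol/min): A 61.08, B 58.92
Sensible, products 25→41.4 °C: 321.18 kJ/min
Q = ΔH = -2377.2 kJ/min = -39.621 kW
Heat removed = 39.621 kW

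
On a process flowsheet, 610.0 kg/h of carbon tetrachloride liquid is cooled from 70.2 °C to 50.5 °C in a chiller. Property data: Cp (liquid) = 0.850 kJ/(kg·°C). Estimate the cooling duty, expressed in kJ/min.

Q = ṁ·Cp·ΔT = 610.0 × 0.850 × (50.5 − 70.2) = -10214 kJ/h
Converting: 10214 / 3600 s = 2.8373 kW
Cooling duty = 170.24 kJ/min

Q_c = 170 kJ/min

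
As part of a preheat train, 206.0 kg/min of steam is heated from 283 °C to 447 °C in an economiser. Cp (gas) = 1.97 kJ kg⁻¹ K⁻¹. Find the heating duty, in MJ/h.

Q = ṁ·Cp·ΔT = 206.0 × 1.97 × (447 − 283) = 66554 kJ/min
Converting: 66554 / 60 s = 1109.2 kW
Heating duty = 3993.3 MJ/h

Q = 3990 MJ/h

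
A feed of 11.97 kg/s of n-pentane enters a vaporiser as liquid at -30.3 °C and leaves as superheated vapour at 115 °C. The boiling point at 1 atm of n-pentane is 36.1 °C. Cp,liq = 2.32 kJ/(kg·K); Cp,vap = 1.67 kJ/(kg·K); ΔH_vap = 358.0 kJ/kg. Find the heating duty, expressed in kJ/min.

Q = 462000 kJ/min

liquid -30.3→36.1 °C: 154.05 kJ/kg
vaporisation at 36.1 °C: 358 kJ/kg
vapour 36.1→115 °C: 131.76 kJ/kg
Δh = 154.05 + 358 + 131.76 = 643.81 kJ/kg
Q = ṁ·Δh = 11.97 kg/s × 643.81 kJ/kg = 7706.4 kJ/s
|Q| = 7706.4 kW = 462390 kJ/min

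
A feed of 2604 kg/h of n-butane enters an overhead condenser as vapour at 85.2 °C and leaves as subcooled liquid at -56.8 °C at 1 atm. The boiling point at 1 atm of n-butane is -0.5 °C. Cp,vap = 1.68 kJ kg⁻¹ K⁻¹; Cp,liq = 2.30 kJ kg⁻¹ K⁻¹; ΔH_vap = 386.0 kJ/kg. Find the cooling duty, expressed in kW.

vapour 85.2→-0.5 °C: -143.98 kJ/kg
condensation at -0.5 °C: -386 kJ/kg
liquid -0.5→-56.8 °C: -129.49 kJ/kg
Δh = -143.98 + -386 + -129.49 = -659.47 kJ/kg
Q = ṁ·Δh = 2604 kg/h × -659.47 kJ/kg = -1.7172e+06 kJ/h
|Q| = 477.01 kW

Q_c = 477 kW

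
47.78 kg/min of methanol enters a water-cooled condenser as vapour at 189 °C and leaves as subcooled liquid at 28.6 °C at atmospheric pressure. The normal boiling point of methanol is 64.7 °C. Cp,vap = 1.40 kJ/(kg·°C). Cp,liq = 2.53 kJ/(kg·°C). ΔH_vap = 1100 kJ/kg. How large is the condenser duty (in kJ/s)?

Q_c = 1090 kJ/s

vapour 189→64.7 °C: -174.02 kJ/kg
condensation at 64.7 °C: -1100 kJ/kg
liquid 64.7→28.6 °C: -91.333 kJ/kg
Δh = -174.02 + -1100 + -91.333 = -1365.4 kJ/kg
Q = ṁ·Δh = 47.78 kg/min × -1365.4 kJ/kg = -65237 kJ/min
|Q| = 1087.3 kW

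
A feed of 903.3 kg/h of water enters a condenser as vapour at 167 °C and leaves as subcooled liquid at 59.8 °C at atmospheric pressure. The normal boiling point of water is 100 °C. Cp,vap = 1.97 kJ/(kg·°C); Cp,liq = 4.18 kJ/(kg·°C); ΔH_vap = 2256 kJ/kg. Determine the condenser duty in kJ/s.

vapour 167→100 °C: -131.99 kJ/kg
condensation at 100 °C: -2256 kJ/kg
liquid 100→59.8 °C: -168.04 kJ/kg
Δh = -131.99 + -2256 + -168.04 = -2556 kJ/kg
Q = ṁ·Δh = 903.3 kg/h × -2556 kJ/kg = -2.3089e+06 kJ/h
|Q| = 641.35 kW

Q_c = 641 kJ/s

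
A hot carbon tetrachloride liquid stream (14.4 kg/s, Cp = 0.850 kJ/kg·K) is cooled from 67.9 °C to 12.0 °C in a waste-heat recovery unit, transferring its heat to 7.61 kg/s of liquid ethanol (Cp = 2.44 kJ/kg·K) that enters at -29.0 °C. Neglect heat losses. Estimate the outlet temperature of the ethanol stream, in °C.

T_c,out = 7.85 °C

Heat released by hot stream: Q = 14.4 × 0.850 × (67.9 − 12.0) = 684.22 kJ/s
Energy balance on cold side (adiabatic exchanger): Q = ṁ_c·Cp_c·(T_c,out − T_c,in)
T_c,out = -29.0 + 684.22/(7.61 × 2.44) = 7.8484 °C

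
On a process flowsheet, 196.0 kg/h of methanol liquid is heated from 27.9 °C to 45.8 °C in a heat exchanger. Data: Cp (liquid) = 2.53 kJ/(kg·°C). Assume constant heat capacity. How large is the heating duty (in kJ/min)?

Q = ṁ·Cp·ΔT = 196.0 × 2.53 × (45.8 − 27.9) = 8876.3 kJ/h
Converting: 8876.3 / 3600 s = 2.4656 kW
Heating duty = 147.94 kJ/min

Q = 148 kJ/min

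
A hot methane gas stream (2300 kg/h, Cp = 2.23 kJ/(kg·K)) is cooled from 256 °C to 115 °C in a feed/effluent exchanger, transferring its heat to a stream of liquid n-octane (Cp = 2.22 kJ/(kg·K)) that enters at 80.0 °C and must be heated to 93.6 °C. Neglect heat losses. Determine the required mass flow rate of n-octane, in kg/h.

ṁ_c = 24000 kg/h

Heat released by hot stream: Q = 2300 × 2.23 × (256 − 115) = 723190 kJ/h
Energy balance on cold side (adiabatic exchanger): Q = ṁ_c·Cp_c·(T_c,out − T_c,in)
ṁ_c = 723190 / [2.22 × (93.6 − 80.0)] = 23953 kg/h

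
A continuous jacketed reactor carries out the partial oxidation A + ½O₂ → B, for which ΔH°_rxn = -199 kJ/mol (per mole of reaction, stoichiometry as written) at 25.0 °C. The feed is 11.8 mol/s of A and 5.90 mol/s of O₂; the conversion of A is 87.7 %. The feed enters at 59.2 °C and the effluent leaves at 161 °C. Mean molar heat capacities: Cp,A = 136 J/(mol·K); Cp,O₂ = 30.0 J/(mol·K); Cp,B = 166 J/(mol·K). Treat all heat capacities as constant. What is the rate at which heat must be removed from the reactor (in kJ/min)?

Extent of reaction ξ = 0.877 × 11.8 = 10.349 mol/s
Reaction term: ξ·ΔH°_rxn = 10.349 × -199 = -2059.4 kJ/s
Sensible, feed 59.2→25 °C: -60.938 kJ/s
Outlet flows (mol/s): A 1.4514, O₂ 0.7257, B 10.349
Sensible, products 25→161 °C: 263.44 kJ/s
Q = ΔH = -1856.9 kJ/s = -1856.9 kW
Heat removed = 111410 kJ/min

Q_out = 111000 kJ/min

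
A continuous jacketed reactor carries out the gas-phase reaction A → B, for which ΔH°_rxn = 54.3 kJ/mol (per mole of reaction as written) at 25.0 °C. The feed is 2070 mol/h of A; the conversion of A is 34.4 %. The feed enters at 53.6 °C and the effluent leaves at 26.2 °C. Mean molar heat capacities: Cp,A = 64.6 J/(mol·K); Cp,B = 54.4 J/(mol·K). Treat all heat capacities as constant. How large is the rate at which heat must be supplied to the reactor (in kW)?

Extent of reaction ξ = 0.344 × 2070 = 712.08 mol/h
Reaction term: ξ·ΔH°_rxn = 712.08 × 54.3 = 38666 kJ/h
Sensible, feed 53.6→25 °C: -3824.4 kJ/h
Outlet flows (mol/h): A 1357.9, B 712.08
Sensible, products 25→26.2 °C: 151.75 kJ/h
Q = ΔH = 34993 kJ/h = 9.7203 kW
Heat supplied = 9.7203 kW

Q_in = 9.72 kW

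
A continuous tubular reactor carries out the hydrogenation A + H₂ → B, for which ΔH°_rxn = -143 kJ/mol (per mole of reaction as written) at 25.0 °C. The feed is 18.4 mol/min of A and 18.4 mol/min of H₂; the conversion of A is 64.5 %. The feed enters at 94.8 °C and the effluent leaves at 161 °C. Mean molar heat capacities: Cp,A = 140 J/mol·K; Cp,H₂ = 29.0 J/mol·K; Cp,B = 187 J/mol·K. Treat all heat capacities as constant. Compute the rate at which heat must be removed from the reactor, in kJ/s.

Q_out = 24.4 kJ/s

Extent of reaction ξ = 0.645 × 18.4 = 11.868 mol/min
Reaction term: ξ·ΔH°_rxn = 11.868 × -143 = -1697.1 kJ/min
Sensible, feed 94.8→25 °C: -217.05 kJ/min
Outlet flows (mol/min): A 6.532, H₂ 6.532, B 11.868
Sensible, products 25→161 °C: 451.96 kJ/min
Q = ΔH = -1462.2 kJ/min = -24.37 kW
Heat removed = 24.37 kJ/s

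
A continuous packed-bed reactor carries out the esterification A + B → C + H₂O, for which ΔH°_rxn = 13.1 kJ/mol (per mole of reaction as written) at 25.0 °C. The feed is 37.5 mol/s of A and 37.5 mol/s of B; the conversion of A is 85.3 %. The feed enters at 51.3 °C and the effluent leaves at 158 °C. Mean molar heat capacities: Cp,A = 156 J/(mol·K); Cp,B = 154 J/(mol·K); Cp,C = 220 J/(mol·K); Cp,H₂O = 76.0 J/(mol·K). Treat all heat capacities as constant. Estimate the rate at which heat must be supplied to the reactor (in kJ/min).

Q_in = 96000 kJ/min

Extent of reaction ξ = 0.853 × 37.5 = 31.988 mol/s
Reaction term: ξ·ΔH°_rxn = 31.988 × 13.1 = 419.04 kJ/s
Sensible, feed 51.3→25 °C: -305.74 kJ/s
Outlet flows (mol/s): A 5.5125, B 5.5125, C 31.988, H₂O 31.988
Sensible, products 25→158 °C: 1486.6 kJ/s
Q = ΔH = 1599.9 kJ/s = 1599.9 kW
Heat supplied = 95992 kJ/min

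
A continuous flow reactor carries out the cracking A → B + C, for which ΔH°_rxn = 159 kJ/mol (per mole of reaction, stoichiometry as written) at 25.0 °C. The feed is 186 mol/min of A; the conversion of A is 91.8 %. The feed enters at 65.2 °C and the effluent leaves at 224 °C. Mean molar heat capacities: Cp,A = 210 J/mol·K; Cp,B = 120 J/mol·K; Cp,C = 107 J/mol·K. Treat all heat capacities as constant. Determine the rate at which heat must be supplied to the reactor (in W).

Q_in = 565000 W

Extent of reaction ξ = 0.918 × 186 = 170.75 mol/min
Reaction term: ξ·ΔH°_rxn = 170.75 × 159 = 27149 kJ/min
Sensible, feed 65.2→25 °C: -1570.2 kJ/min
Outlet flows (mol/min): A 15.252, B 170.75, C 170.75
Sensible, products 25→224 °C: 8350.6 kJ/min
Q = ΔH = 33929 kJ/min = 565.49 kW
Heat supplied = 565490 W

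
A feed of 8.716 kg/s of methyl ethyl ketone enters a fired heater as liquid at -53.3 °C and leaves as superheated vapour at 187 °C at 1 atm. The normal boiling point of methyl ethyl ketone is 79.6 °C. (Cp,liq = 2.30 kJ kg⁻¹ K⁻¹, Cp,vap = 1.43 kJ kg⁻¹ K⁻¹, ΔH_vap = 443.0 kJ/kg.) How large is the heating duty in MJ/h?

Q = 28300 MJ/h

liquid -53.3→79.6 °C: 305.67 kJ/kg
vaporisation at 79.6 °C: 443 kJ/kg
vapour 79.6→187 °C: 153.58 kJ/kg
Δh = 305.67 + 443 + 153.58 = 902.25 kJ/kg
Q = ṁ·Δh = 8.716 kg/s × 902.25 kJ/kg = 7864 kJ/s
|Q| = 7864 kW = 28311 MJ/h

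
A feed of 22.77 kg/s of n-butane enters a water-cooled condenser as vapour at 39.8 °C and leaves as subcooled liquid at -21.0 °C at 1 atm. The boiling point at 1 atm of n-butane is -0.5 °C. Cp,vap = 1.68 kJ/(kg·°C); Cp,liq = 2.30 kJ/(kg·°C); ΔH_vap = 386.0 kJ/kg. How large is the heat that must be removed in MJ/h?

Q_c = 41100 MJ/h

vapour 39.8→-0.5 °C: -67.704 kJ/kg
condensation at -0.5 °C: -386 kJ/kg
liquid -0.5→-21.0 °C: -47.15 kJ/kg
Δh = -67.704 + -386 + -47.15 = -500.85 kJ/kg
Q = ṁ·Δh = 22.77 kg/s × -500.85 kJ/kg = -11404 kJ/s
|Q| = 11404 kW = 41056 MJ/h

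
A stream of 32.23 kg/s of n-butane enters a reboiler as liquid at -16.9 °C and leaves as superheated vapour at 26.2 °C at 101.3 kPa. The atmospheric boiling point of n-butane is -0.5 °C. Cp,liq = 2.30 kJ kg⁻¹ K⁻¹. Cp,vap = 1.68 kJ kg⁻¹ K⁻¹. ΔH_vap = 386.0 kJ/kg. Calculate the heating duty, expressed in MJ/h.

liquid -16.9→-0.5 °C: 37.72 kJ/kg
vaporisation at -0.5 °C: 386 kJ/kg
vapour -0.5→26.2 °C: 44.856 kJ/kg
Δh = 37.72 + 386 + 44.856 = 468.58 kJ/kg
Q = ṁ·Δh = 32.23 kg/s × 468.58 kJ/kg = 15102 kJ/s
|Q| = 15102 kW = 54368 MJ/h

Q = 54400 MJ/h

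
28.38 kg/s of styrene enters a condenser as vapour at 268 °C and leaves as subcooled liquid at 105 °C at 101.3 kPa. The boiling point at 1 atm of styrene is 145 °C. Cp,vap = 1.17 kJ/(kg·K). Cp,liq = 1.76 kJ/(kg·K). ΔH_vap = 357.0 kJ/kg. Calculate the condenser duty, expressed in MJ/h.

vapour 268→145 °C: -143.91 kJ/kg
condensation at 145 °C: -357 kJ/kg
liquid 145→105 °C: -70.4 kJ/kg
Δh = -143.91 + -357 + -70.4 = -571.31 kJ/kg
Q = ṁ·Δh = 28.38 kg/s × -571.31 kJ/kg = -16214 kJ/s
|Q| = 16214 kW = 58370 MJ/h

Q_c = 58400 MJ/h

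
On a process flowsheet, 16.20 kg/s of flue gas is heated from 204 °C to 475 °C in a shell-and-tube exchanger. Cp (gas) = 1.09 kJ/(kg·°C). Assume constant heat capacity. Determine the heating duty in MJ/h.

Q = 17200 MJ/h

Q = ṁ·Cp·ΔT = 16.20 × 1.09 × (475 − 204) = 4785.3 kJ/s
Heating duty = 17227 MJ/h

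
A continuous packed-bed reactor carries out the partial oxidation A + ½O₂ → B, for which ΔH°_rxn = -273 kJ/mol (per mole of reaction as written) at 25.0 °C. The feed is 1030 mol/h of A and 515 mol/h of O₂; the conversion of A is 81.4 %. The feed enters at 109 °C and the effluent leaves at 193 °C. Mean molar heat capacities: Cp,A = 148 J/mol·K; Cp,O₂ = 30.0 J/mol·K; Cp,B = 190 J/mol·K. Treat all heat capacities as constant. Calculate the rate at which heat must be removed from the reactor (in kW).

Q_out = 58.6 kW

Extent of reaction ξ = 0.814 × 1030 = 838.42 mol/h
Reaction term: ξ·ΔH°_rxn = 838.42 × -273 = -228890 kJ/h
Sensible, feed 109→25 °C: -14103 kJ/h
Outlet flows (mol/h): A 191.58, O₂ 95.79, B 838.42
Sensible, products 25→193 °C: 32009 kJ/h
Q = ΔH = -210980 kJ/h = -58.606 kW
Heat removed = 58.606 kW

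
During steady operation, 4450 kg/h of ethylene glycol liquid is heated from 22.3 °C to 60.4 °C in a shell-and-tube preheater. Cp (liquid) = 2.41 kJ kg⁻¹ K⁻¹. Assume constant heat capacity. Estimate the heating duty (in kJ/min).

Q = ṁ·Cp·ΔT = 4450 × 2.41 × (60.4 − 22.3) = 408600 kJ/h
Converting: 408600 / 3600 s = 113.5 kW
Heating duty = 6810.1 kJ/min

Q = 6810 kJ/min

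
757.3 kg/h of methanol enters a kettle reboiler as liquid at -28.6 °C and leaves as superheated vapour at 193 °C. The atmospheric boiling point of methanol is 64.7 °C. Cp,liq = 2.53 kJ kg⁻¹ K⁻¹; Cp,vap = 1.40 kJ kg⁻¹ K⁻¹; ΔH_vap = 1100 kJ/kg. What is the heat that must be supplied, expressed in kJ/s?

liquid -28.6→64.7 °C: 236.05 kJ/kg
vaporisation at 64.7 °C: 1100 kJ/kg
vapour 64.7→193 °C: 179.62 kJ/kg
Δh = 236.05 + 1100 + 179.62 = 1515.7 kJ/kg
Q = ṁ·Δh = 757.3 kg/h × 1515.7 kJ/kg = 1.1478e+06 kJ/h
|Q| = 318.84 kW

Q = 319 kJ/s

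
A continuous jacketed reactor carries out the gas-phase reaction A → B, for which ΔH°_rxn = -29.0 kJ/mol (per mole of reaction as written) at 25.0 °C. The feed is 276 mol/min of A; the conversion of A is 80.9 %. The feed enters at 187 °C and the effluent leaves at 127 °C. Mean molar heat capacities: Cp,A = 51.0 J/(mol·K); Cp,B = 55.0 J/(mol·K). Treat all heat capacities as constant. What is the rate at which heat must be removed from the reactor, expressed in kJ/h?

Q_out = 434000 kJ/h

Extent of reaction ξ = 0.809 × 276 = 223.28 mol/min
Reaction term: ξ·ΔH°_rxn = 223.28 × -29.0 = -6475.2 kJ/min
Sensible, feed 187→25 °C: -2280.3 kJ/min
Outlet flows (mol/min): A 52.716, B 223.28
Sensible, products 25→127 °C: 1526.9 kJ/min
Q = ΔH = -7228.7 kJ/min = -120.48 kW
Heat removed = 433720 kJ/h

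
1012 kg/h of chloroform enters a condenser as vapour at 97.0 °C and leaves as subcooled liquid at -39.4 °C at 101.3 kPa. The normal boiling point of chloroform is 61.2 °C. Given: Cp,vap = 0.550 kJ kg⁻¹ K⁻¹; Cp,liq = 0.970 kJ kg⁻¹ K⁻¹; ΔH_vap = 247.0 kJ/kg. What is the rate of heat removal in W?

Q_c = 102000 W

vapour 97.0→61.2 °C: -19.69 kJ/kg
condensation at 61.2 °C: -247 kJ/kg
liquid 61.2→-39.4 °C: -97.582 kJ/kg
Δh = -19.69 + -247 + -97.582 = -364.27 kJ/kg
Q = ṁ·Δh = 1012 kg/h × -364.27 kJ/kg = -368640 kJ/h
|Q| = 102.4 kW = 102400 W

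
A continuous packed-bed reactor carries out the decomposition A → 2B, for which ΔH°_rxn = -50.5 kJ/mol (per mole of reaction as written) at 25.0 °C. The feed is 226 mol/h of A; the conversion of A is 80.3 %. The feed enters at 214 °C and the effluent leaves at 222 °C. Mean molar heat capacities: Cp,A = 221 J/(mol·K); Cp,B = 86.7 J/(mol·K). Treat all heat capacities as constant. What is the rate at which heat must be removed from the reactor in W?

Q_out = 2910 W

Extent of reaction ξ = 0.803 × 226 = 181.48 mol/h
Reaction term: ξ·ΔH°_rxn = 181.48 × -50.5 = -9164.6 kJ/h
Sensible, feed 214→25 °C: -9439.8 kJ/h
Outlet flows (mol/h): A 44.522, B 362.96
Sensible, products 25→222 °C: 8137.6 kJ/h
Q = ΔH = -10467 kJ/h = -2.9075 kW
Heat removed = 2907.5 W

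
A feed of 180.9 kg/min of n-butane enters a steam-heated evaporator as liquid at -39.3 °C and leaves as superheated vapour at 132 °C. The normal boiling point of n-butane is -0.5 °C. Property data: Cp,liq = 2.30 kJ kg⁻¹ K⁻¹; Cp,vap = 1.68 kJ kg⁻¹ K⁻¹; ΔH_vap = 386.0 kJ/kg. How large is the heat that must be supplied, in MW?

Q = 2.10 MW

liquid -39.3→-0.5 °C: 89.24 kJ/kg
vaporisation at -0.5 °C: 386 kJ/kg
vapour -0.5→132 °C: 222.6 kJ/kg
Δh = 89.24 + 386 + 222.6 = 697.84 kJ/kg
Q = ṁ·Δh = 180.9 kg/min × 697.84 kJ/kg = 126240 kJ/min
|Q| = 2104 kW = 2.104 MW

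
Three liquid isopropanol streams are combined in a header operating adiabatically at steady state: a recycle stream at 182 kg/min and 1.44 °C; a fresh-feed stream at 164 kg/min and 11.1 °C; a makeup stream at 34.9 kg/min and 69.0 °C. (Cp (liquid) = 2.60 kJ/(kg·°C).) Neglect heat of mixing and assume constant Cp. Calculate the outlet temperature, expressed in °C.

No heat crosses the boundary, so H_out = H_in.
Σ ṁᵢCp,ᵢTᵢ = 182×2.60×1.44 + 164×2.60×11.1 + 34.9×2.60×69.0 = 11676
Σ ṁᵢCp,ᵢ = 182×2.60 + 164×2.60 + 34.9×2.60 = 990.34
T_out = 11676 / 990.34 = 11.789 °C

T_out = 11.8 °C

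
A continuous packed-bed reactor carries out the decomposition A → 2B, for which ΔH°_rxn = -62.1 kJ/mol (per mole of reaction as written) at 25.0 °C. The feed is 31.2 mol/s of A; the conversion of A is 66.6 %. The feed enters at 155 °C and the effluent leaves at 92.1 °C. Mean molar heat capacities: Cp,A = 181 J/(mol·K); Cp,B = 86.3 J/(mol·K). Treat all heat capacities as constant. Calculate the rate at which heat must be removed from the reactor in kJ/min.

Extent of reaction ξ = 0.666 × 31.2 = 20.779 mol/s
Reaction term: ξ·ΔH°_rxn = 20.779 × -62.1 = -1290.4 kJ/s
Sensible, feed 155→25 °C: -734.14 kJ/s
Outlet flows (mol/s): A 10.421, B 41.558
Sensible, products 25→92.1 °C: 367.22 kJ/s
Q = ΔH = -1657.3 kJ/s = -1657.3 kW
Heat removed = 99439 kJ/min

Q_out = 99400 kJ/min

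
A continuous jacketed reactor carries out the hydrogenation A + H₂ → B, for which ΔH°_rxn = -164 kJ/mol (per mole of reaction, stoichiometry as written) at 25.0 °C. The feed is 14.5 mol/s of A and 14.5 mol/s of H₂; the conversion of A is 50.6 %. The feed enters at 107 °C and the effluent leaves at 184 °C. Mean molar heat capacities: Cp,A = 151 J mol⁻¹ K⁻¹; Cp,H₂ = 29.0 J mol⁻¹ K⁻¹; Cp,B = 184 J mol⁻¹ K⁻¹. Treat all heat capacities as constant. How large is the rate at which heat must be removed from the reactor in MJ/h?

Extent of reaction ξ = 0.506 × 14.5 = 7.337 mol/s
Reaction term: ξ·ΔH°_rxn = 7.337 × -164 = -1203.3 kJ/s
Sensible, feed 107→25 °C: -214.02 kJ/s
Outlet flows (mol/s): A 7.163, H₂ 7.163, B 7.337
Sensible, products 25→184 °C: 419.66 kJ/s
Q = ΔH = -997.63 kJ/s = -997.63 kW
Heat removed = 3591.5 MJ/h

Q_out = 3590 MJ/h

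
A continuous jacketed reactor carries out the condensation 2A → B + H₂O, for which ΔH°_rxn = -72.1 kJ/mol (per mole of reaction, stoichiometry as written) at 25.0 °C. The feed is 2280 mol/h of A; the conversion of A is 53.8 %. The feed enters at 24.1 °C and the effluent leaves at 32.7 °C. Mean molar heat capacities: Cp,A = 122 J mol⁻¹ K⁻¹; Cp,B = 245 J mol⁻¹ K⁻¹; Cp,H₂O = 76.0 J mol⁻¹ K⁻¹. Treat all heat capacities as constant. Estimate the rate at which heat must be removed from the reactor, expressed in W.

Q_out = 11500 W

Extent of reaction ξ = 0.538 × 2280 / 2 = 613.32 mol/h
Reaction term: ξ·ΔH°_rxn = 613.32 × -72.1 = -44220 kJ/h
Sensible, feed 24.1→25 °C: 250.34 kJ/h
Outlet flows (mol/h): A 1053.4, B 613.32, H₂O 613.32
Sensible, products 25→32.7 °C: 2505.5 kJ/h
Q = ΔH = -41465 kJ/h = -11.518 kW
Heat removed = 11518 W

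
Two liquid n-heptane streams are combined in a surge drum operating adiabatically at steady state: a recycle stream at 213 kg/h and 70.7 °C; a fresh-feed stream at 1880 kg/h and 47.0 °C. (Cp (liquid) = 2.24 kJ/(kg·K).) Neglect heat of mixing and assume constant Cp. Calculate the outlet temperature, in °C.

No heat crosses the boundary, so H_out = H_in.
T_out = Σ ṁᵢCp,ᵢTᵢ / Σ ṁᵢCp,ᵢ
      = 231660 / 4688.3 = 49.412 °C

T_out = 49.4 °C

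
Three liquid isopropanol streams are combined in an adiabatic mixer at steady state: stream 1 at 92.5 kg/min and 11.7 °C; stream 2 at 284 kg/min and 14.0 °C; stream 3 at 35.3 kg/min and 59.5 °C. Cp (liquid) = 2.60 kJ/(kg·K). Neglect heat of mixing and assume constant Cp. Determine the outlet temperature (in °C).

T_out = 17.4 °C

Adiabatic, steady state ⇒ Σ ṁᵢCp,ᵢ(T_out − Tᵢ) = 0
T_out = Σ ṁᵢCp,ᵢTᵢ / Σ ṁᵢCp,ᵢ
      = 18612 / 1070.7 = 17.384 °C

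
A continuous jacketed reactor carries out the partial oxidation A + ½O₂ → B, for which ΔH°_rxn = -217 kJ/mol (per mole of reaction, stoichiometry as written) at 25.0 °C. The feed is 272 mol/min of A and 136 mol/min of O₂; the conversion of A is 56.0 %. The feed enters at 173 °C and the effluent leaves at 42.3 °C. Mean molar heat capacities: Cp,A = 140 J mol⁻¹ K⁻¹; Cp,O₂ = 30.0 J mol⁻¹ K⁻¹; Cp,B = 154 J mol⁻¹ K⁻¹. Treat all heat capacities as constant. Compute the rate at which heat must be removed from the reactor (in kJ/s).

Q_out = 643 kJ/s

Extent of reaction ξ = 0.560 × 272 = 152.32 mol/min
Reaction term: ξ·ΔH°_rxn = 152.32 × -217 = -33053 kJ/min
Sensible, feed 173→25 °C: -6239.7 kJ/min
Outlet flows (mol/min): A 119.68, O₂ 59.84, B 152.32
Sensible, products 25→42.3 °C: 726.73 kJ/min
Q = ΔH = -38566 kJ/min = -642.77 kW
Heat removed = 642.77 kJ/s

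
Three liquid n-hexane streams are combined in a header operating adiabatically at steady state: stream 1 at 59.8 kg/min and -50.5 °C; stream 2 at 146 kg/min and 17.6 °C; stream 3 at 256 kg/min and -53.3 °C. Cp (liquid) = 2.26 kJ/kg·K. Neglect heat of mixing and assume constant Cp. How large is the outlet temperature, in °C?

T_out = -30.5 °C

Energy balance with Q = 0: Σ ṁᵢCp,ᵢ(T_out − Tᵢ) = 0
Σ ṁᵢCp,ᵢTᵢ = 59.8×2.26×-50.5 + 146×2.26×17.6 + 256×2.26×-53.3 = -31855
Σ ṁᵢCp,ᵢ = 59.8×2.26 + 146×2.26 + 256×2.26 = 1043.7
T_out = -31855 / 1043.7 = -30.522 °C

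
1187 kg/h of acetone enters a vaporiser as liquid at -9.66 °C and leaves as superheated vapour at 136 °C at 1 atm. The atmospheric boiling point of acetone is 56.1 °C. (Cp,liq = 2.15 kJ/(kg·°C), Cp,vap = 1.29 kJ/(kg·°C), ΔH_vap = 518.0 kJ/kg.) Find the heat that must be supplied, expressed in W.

liquid -9.66→56.1 °C: 141.38 kJ/kg
vaporisation at 56.1 °C: 518 kJ/kg
vapour 56.1→136 °C: 103.07 kJ/kg
Δh = 141.38 + 518 + 103.07 = 762.46 kJ/kg
Q = ṁ·Δh = 1187 kg/h × 762.46 kJ/kg = 905030 kJ/h
|Q| = 251.4 kW = 251400 W

Q = 251000 W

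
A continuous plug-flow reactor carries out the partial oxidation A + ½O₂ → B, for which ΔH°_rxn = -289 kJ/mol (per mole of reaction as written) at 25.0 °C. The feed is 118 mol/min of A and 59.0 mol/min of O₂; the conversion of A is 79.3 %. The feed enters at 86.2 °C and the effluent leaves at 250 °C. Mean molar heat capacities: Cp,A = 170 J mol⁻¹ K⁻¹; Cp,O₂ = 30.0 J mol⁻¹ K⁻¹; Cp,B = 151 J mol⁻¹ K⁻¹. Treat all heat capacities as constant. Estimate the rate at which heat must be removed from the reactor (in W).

Q_out = 403000 W

Extent of reaction ξ = 0.793 × 118 = 93.574 mol/min
Reaction term: ξ·ΔH°_rxn = 93.574 × -289 = -27043 kJ/min
Sensible, feed 86.2→25 °C: -1336 kJ/min
Outlet flows (mol/min): A 24.426, O₂ 12.213, B 93.574
Sensible, products 25→250 °C: 4195.9 kJ/min
Q = ΔH = -24183 kJ/min = -403.05 kW
Heat removed = 403050 W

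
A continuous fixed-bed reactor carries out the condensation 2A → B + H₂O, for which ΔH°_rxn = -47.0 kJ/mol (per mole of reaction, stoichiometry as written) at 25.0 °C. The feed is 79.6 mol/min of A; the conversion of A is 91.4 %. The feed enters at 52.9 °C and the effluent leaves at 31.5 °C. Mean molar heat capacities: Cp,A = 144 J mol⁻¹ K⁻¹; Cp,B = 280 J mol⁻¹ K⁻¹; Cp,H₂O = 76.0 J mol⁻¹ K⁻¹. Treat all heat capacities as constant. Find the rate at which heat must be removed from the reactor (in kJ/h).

Q_out = 116000 kJ/h

Extent of reaction ξ = 0.914 × 79.6 / 2 = 36.377 mol/min
Reaction term: ξ·ΔH°_rxn = 36.377 × -47.0 = -1709.7 kJ/min
Sensible, feed 52.9→25 °C: -319.8 kJ/min
Outlet flows (mol/min): A 6.8456, B 36.377, H₂O 36.377
Sensible, products 25→31.5 °C: 90.584 kJ/min
Q = ΔH = -1938.9 kJ/min = -32.316 kW
Heat removed = 116340 kJ/h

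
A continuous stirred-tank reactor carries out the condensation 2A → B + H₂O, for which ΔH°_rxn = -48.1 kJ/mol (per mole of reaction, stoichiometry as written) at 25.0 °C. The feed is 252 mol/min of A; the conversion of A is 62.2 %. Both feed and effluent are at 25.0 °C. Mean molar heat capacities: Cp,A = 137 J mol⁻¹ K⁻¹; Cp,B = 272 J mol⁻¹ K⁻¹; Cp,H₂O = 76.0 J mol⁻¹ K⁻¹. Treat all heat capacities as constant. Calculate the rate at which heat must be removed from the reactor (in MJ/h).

Q_out = 226 MJ/h

Extent of reaction ξ = 0.622 × 252 / 2 = 78.372 mol/min
Reaction term: ξ·ΔH°_rxn = 78.372 × -48.1 = -3769.7 kJ/min
Q = ΔH = -3769.7 kJ/min = -62.828 kW
Heat removed = 226.18 MJ/h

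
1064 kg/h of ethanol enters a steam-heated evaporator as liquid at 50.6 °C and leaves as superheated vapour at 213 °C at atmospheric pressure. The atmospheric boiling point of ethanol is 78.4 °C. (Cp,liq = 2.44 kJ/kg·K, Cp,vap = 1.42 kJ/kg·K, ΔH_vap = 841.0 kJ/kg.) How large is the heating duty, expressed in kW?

liquid 50.6→78.4 °C: 67.832 kJ/kg
vaporisation at 78.4 °C: 841 kJ/kg
vapour 78.4→213 °C: 191.13 kJ/kg
Δh = 67.832 + 841 + 191.13 = 1100 kJ/kg
Q = ṁ·Δh = 1064 kg/h × 1100 kJ/kg = 1.1704e+06 kJ/h
|Q| = 325.1 kW

Q = 325 kW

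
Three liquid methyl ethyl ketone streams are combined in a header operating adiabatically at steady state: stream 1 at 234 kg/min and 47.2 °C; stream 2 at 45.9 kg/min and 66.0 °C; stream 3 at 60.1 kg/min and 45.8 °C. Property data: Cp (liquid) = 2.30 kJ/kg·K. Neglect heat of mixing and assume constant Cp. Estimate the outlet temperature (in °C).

T_out = 49.5 °C

No heat crosses the boundary, so H_out = H_in.
T_out = Σ ṁᵢCp,ᵢTᵢ / Σ ṁᵢCp,ᵢ
      = 38702 / 782 = 49.491 °C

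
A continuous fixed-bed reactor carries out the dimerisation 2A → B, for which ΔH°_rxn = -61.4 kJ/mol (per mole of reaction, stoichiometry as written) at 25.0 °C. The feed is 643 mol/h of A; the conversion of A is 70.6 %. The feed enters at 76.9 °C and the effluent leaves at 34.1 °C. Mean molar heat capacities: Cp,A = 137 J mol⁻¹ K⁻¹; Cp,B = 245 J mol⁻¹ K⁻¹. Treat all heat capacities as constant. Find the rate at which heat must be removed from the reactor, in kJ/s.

Extent of reaction ξ = 0.706 × 643 / 2 = 226.98 mol/h
Reaction term: ξ·ΔH°_rxn = 226.98 × -61.4 = -13937 kJ/h
Sensible, feed 76.9→25 °C: -4571.9 kJ/h
Outlet flows (mol/h): A 189.04, B 226.98
Sensible, products 25→34.1 °C: 741.73 kJ/h
Q = ΔH = -17767 kJ/h = -4.9352 kW
Heat removed = 4.9352 kJ/s

Q_out = 4.94 kJ/s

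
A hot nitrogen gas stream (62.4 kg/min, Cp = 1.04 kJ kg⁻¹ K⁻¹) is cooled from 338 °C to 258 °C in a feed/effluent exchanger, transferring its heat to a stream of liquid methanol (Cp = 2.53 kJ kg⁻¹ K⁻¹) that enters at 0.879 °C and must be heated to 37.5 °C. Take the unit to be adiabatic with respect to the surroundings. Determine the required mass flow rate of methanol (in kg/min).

Heat released by hot stream: Q = 62.4 × 1.04 × (338 − 258) = 5191.7 kJ/min
Energy balance on cold side (adiabatic exchanger): Q = ṁ_c·Cp_c·(T_c,out − T_c,in)
ṁ_c = 5191.7 / [2.53 × (37.5 − 0.879)] = 56.035 kg/min

ṁ_c = 56.0 kg/min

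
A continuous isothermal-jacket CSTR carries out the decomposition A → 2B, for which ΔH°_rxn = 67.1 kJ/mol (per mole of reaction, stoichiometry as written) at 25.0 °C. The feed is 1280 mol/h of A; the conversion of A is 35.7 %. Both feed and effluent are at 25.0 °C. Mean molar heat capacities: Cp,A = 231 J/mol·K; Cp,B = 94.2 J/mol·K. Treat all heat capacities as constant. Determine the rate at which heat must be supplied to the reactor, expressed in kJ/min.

Q_in = 511 kJ/min

Extent of reaction ξ = 0.357 × 1280 = 456.96 mol/h
Reaction term: ξ·ΔH°_rxn = 456.96 × 67.1 = 30662 kJ/h
Q = ΔH = 30662 kJ/h = 8.5172 kW
Heat supplied = 511.03 kJ/min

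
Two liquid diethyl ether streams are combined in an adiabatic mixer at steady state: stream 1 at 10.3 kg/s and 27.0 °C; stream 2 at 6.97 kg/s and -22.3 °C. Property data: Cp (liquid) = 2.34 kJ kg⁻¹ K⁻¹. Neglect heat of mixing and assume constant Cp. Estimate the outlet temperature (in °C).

T_out = 7.10 °C

Energy balance with Q = 0: Σ ṁᵢCp,ᵢ(T_out − Tᵢ) = 0
Σ ṁᵢCp,ᵢTᵢ = 10.3×2.34×27.0 + 6.97×2.34×-22.3 = 287.05
Σ ṁᵢCp,ᵢ = 10.3×2.34 + 6.97×2.34 = 40.412
T_out = 287.05 / 40.412 = 7.103 °C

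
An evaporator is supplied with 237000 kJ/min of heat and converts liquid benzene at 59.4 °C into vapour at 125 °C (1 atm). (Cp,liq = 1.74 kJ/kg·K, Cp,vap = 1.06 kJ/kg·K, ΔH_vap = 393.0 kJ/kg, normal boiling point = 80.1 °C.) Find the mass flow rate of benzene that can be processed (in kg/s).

Δh = 1.74×(80.1−59.4) + 393.0 + 1.06×(125−80.1) = 476.61 kJ/kg
Q = 237000 kJ/min = 3950 kJ/s = 3950 kJ/s
ṁ = Q/Δh = 3950 / 476.61 = 8.2877 kg/s

ṁ = 8.29 kg/s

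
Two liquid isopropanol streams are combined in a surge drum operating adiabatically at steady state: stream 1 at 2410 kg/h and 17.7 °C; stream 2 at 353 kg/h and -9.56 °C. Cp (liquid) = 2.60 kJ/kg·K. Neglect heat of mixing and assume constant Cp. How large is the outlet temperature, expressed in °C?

T_out = 14.2 °C

Adiabatic, steady state ⇒ Σ ṁᵢCp,ᵢ(T_out − Tᵢ) = 0
Σ ṁᵢCp,ᵢTᵢ = 2410×2.60×17.7 + 353×2.60×-9.56 = 102130
Σ ṁᵢCp,ᵢ = 2410×2.60 + 353×2.60 = 7183.8
T_out = 102130 / 7183.8 = 14.217 °C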